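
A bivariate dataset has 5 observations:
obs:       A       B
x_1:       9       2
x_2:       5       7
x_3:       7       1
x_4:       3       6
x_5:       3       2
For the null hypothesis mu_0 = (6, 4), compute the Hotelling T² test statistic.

Step 1 — sample mean vector:
  mean(A) = (9 + 5 + 7 + 3 + 3) / 5 = 27/5 = 5.4
  mean(B) = (2 + 7 + 1 + 6 + 2) / 5 = 18/5 = 3.6
  x̄ = (5.4, 3.6),  deviation x̄ - mu_0 = (5.4, 3.6) - (6, 4) = (-0.6, -0.4).

Step 2 — sample covariance matrix, S[i,j] = (1/(n-1)) · Σ_k (x_{k,i} - mean_i) · (x_{k,j} - mean_j), divisor n-1 = 4:
  S[A,A] = ((3.6)·(3.6) + (-0.4)·(-0.4) + (1.6)·(1.6) + (-2.4)·(-2.4) + (-2.4)·(-2.4)) / 4 = 27.2/4 = 6.8
  S[A,B] = ((3.6)·(-1.6) + (-0.4)·(3.4) + (1.6)·(-2.6) + (-2.4)·(2.4) + (-2.4)·(-1.6)) / 4 = -13.2/4 = -3.3
  S[B,B] = ((-1.6)·(-1.6) + (3.4)·(3.4) + (-2.6)·(-2.6) + (2.4)·(2.4) + (-1.6)·(-1.6)) / 4 = 29.2/4 = 7.3
  S = [[6.8, -3.3],
 [-3.3, 7.3]].

Step 3 — invert S. det(S) = 6.8·7.3 - (-3.3)² = 38.75.
  S^{-1} = (1/det) · [[d, -b], [-b, a]] = [[0.1884, 0.0852],
 [0.0852, 0.1755]].

Step 4 — quadratic form (x̄ - mu_0)^T · S^{-1} · (x̄ - mu_0):
  S^{-1} · (x̄ - mu_0) = (-0.1471, -0.1213),
  (x̄ - mu_0)^T · [...] = (-0.6)·(-0.1471) + (-0.4)·(-0.1213) = 0.1368.

Step 5 — scale by n: T² = 5 · 0.1368 = 0.6839.

T² ≈ 0.6839


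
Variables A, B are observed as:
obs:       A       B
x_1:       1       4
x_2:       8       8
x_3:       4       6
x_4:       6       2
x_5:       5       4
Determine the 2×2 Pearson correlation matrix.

Step 1 — column means:
  mean(A) = (1 + 8 + 4 + 6 + 5) / 5 = 24/5 = 4.8
  mean(B) = (4 + 8 + 6 + 2 + 4) / 5 = 24/5 = 4.8

Step 2 — sample variances and covariances s[i,j] = (1/(n-1)) · Σ_k (x_{k,i} - mean_i) · (x_{k,j} - mean_j), with n-1 = 4:
  s[A,A] = ((-3.8)·(-3.8) + (3.2)·(3.2) + (-0.8)·(-0.8) + (1.2)·(1.2) + (0.2)·(0.2)) / 4 = 26.8/4 = 6.7
  s[A,B] = ((-3.8)·(-0.8) + (3.2)·(3.2) + (-0.8)·(1.2) + (1.2)·(-2.8) + (0.2)·(-0.8)) / 4 = 8.8/4 = 2.2
  s[B,B] = ((-0.8)·(-0.8) + (3.2)·(3.2) + (1.2)·(1.2) + (-2.8)·(-2.8) + (-0.8)·(-0.8)) / 4 = 20.8/4 = 5.2
  Sample standard deviations s_i = √(s[i,i]):
  s(A) = √(6.7) = 2.5884
  s(B) = √(5.2) = 2.2804

Step 3 — r_{ij} = s_{ij} / (s_i · s_j):
  r[A,A] = 1 (diagonal).
  r[A,B] = 2.2 / (2.5884 · 2.2804) = 2.2 / 5.9025 = 0.3727
  r[B,B] = 1 (diagonal).

R is symmetric with unit diagonal. Assembling:

R = [[1, 0.3727],
 [0.3727, 1]]


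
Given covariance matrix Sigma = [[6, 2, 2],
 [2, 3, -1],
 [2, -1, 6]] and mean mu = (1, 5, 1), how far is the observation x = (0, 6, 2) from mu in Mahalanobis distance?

Step 1 — centre the observation: (x - mu) = (-1, 1, 1).

Step 2 — invert Sigma (cofactor / det for 3×3, or solve directly):
  Sigma^{-1} = [[0.2931, -0.2414, -0.1379],
 [-0.2414, 0.5517, 0.1724],
 [-0.1379, 0.1724, 0.2414]].

Step 3 — form the quadratic (x - mu)^T · Sigma^{-1} · (x - mu):
  Sigma^{-1} · (x - mu) = (-0.6724, 0.9655, 0.5517).
  (x - mu)^T · [Sigma^{-1} · (x - mu)] = (-1)·(-0.6724) + (1)·(0.9655) + (1)·(0.5517) = 2.1897.

Step 4 — take square root: d = √(2.1897) ≈ 1.4797.

d(x, mu) = √(2.1897) ≈ 1.4797


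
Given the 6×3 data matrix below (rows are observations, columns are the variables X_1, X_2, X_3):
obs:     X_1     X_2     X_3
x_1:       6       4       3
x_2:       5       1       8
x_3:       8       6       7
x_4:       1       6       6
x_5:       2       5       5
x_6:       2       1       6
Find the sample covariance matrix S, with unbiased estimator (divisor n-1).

Step 1 — column means:
  mean(X_1) = (6 + 5 + 8 + 1 + 2 + 2) / 6 = 24/6 = 4
  mean(X_2) = (4 + 1 + 6 + 6 + 5 + 1) / 6 = 23/6 = 3.8333
  mean(X_3) = (3 + 8 + 7 + 6 + 5 + 6) / 6 = 35/6 = 5.8333

Step 2 — sample covariance S[i,j] = (1/(n-1)) · Σ_k (x_{k,i} - mean_i) · (x_{k,j} - mean_j), with n-1 = 5.
  S[X_1,X_1] = ((2)·(2) + (1)·(1) + (4)·(4) + (-3)·(-3) + (-2)·(-2) + (-2)·(-2)) / 5 = 38/5 = 7.6
  S[X_1,X_2] = ((2)·(0.1667) + (1)·(-2.8333) + (4)·(2.1667) + (-3)·(2.1667) + (-2)·(1.1667) + (-2)·(-2.8333)) / 5 = 3/5 = 0.6
  S[X_1,X_3] = ((2)·(-2.8333) + (1)·(2.1667) + (4)·(1.1667) + (-3)·(0.1667) + (-2)·(-0.8333) + (-2)·(0.1667)) / 5 = 2/5 = 0.4
  S[X_2,X_2] = ((0.1667)·(0.1667) + (-2.8333)·(-2.8333) + (2.1667)·(2.1667) + (2.1667)·(2.1667) + (1.1667)·(1.1667) + (-2.8333)·(-2.8333)) / 5 = 26.8333/5 = 5.3667
  S[X_2,X_3] = ((0.1667)·(-2.8333) + (-2.8333)·(2.1667) + (2.1667)·(1.1667) + (2.1667)·(0.1667) + (1.1667)·(-0.8333) + (-2.8333)·(0.1667)) / 5 = -5.1667/5 = -1.0333
  S[X_3,X_3] = ((-2.8333)·(-2.8333) + (2.1667)·(2.1667) + (1.1667)·(1.1667) + (0.1667)·(0.1667) + (-0.8333)·(-0.8333) + (0.1667)·(0.1667)) / 5 = 14.8333/5 = 2.9667

S is symmetric (S[j,i] = S[i,j]). Assembling:

S = [[7.6, 0.6, 0.4],
 [0.6, 5.3667, -1.0333],
 [0.4, -1.0333, 2.9667]]


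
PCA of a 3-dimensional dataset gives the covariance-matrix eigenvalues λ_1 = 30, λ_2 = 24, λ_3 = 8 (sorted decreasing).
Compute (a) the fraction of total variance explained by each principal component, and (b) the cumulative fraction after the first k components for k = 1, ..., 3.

Step 1 — total variance = trace(Sigma) = Σ λ_i = 30 + 24 + 8 = 62.

Step 2 — fraction explained by component i = λ_i / Σ λ:
  PC1: 30/62 = 0.4839
  PC2: 24/62 = 0.3871
  PC3: 8/62 = 0.129

Step 3 — cumulative fraction after k components = (λ_1 + ... + λ_k) / Σ λ:
  k = 1: 30/62 = 0.4839
  k = 2: (30 + 24)/62 = 54/62 = 0.871
  k = 3: (30 + 24 + 8)/62 = 62/62 = 1

Summary (fraction, with percent):

explained: PC1 0.4839 (48.39%), PC2 0.3871 (38.71%), PC3 0.129 (12.9%);  cumulative: 0.4839, 0.871, 1


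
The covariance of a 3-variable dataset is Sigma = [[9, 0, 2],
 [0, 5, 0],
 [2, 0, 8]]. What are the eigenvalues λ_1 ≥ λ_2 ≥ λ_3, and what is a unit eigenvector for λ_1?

Step 1 — characteristic polynomial p(λ) = det(λI - Sigma) = λ³ - tr·λ² + c_1·λ - det, where tr = trace, c_1 = sum of the principal 2×2 minors, det = det(Sigma):
  tr = 9 + 5 + 8 = 22,
  c_1 = (9·5 - (0)²) + (9·8 - (2)²) + (5·8 - (0)²) = 45 + 68 + 40 = 153,
  det = 9·(5·8 - (0)²) - (0)·((0)·8 - (0)·(2)) + (2)·((0)·(0) - 5·(2)) = 9·(40) - (0)·(0) + (2)·(-10) = 340.
  So p(λ) = λ³ - 22λ² + 153λ - 340.
Step 2 — look for an integer root (rational root theorem: any rational root is an integer divisor of 340). Testing λ = 5:
  p(5) = 125 - 550 + 765 - 340 = 0  ✓
  Dividing out (λ - 5): p(λ) = (λ - 5)(λ² - 17λ + 68).
Step 3 — remaining eigenvalues from the quadratic λ² - 17λ + 68 = 0:
  Δ = 17² - 4·68 = 289 - 272 = 17,  λ = (17 ± √17)/2 = (17 ± 4.1231)/2 ≈ 10.5616 or 6.4384.
  Sorted: λ_1 = 10.5616,  λ_2 = 6.4384,  λ_3 = 5  (check: sum = 22 = tr ✓).

Step 4 — unit eigenvector for λ_1 ≈ 10.5616: v spans the null space of (Sigma - λ_1 I), whose rows are
  r_1 = (-1.5616, 0, 2),  r_2 = (0, -5.5616, 0),  r_3 = (2, 0, -2.5616).
  v is orthogonal to every row, so take v ∝ r_1 × r_2 = ((0)·(0) - (2)·(-5.5616), (2)·(0) - (-1.5616)·(0), (-1.5616)·(-5.5616) - (0)·(0)) ≈ (11.1231, 0, 8.6847).
  Let u = (11.1231, 0, 8.6847).
  ||u|| = √((11.1231)² + (0)² + (8.6847)²) = √(199.1468) ≈ 14.1119,  v_1 = u/||u|| ≈ (0.7882, 0, 0.6154) (||v_1|| = 1).

λ_1 = 10.5616,  λ_2 = 6.4384,  λ_3 = 5;  v_1 ≈ (0.7882, 0, 0.6154)


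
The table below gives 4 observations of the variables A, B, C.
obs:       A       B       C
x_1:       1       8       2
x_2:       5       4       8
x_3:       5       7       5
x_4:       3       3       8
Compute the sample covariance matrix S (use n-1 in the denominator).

Step 1 — column means:
  mean(A) = (1 + 5 + 5 + 3) / 4 = 14/4 = 3.5
  mean(B) = (8 + 4 + 7 + 3) / 4 = 22/4 = 5.5
  mean(C) = (2 + 8 + 5 + 8) / 4 = 23/4 = 5.75

Step 2 — sample covariance S[i,j] = (1/(n-1)) · Σ_k (x_{k,i} - mean_i) · (x_{k,j} - mean_j), with n-1 = 3.
  S[A,A] = ((-2.5)·(-2.5) + (1.5)·(1.5) + (1.5)·(1.5) + (-0.5)·(-0.5)) / 3 = 11/3 = 3.6667
  S[A,B] = ((-2.5)·(2.5) + (1.5)·(-1.5) + (1.5)·(1.5) + (-0.5)·(-2.5)) / 3 = -5/3 = -1.6667
  S[A,C] = ((-2.5)·(-3.75) + (1.5)·(2.25) + (1.5)·(-0.75) + (-0.5)·(2.25)) / 3 = 10.5/3 = 3.5
  S[B,B] = ((2.5)·(2.5) + (-1.5)·(-1.5) + (1.5)·(1.5) + (-2.5)·(-2.5)) / 3 = 17/3 = 5.6667
  S[B,C] = ((2.5)·(-3.75) + (-1.5)·(2.25) + (1.5)·(-0.75) + (-2.5)·(2.25)) / 3 = -19.5/3 = -6.5
  S[C,C] = ((-3.75)·(-3.75) + (2.25)·(2.25) + (-0.75)·(-0.75) + (2.25)·(2.25)) / 3 = 24.75/3 = 8.25

S is symmetric (S[j,i] = S[i,j]). Assembling:

S = [[3.6667, -1.6667, 3.5],
 [-1.6667, 5.6667, -6.5],
 [3.5, -6.5, 8.25]]


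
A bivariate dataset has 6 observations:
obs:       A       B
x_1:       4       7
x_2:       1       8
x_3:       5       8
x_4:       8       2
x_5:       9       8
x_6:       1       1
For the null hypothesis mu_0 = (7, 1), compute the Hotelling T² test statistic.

Step 1 — sample mean vector:
  mean(A) = (4 + 1 + 5 + 8 + 9 + 1) / 6 = 28/6 = 4.6667
  mean(B) = (7 + 8 + 8 + 2 + 8 + 1) / 6 = 34/6 = 5.6667
  x̄ = (4.6667, 5.6667),  deviation x̄ - mu_0 = (4.6667, 5.6667) - (7, 1) = (-2.3333, 4.6667).

Step 2 — sample covariance matrix, S[i,j] = (1/(n-1)) · Σ_k (x_{k,i} - mean_i) · (x_{k,j} - mean_j), divisor n-1 = 5:
  S[A,A] = ((-0.6667)·(-0.6667) + (-3.6667)·(-3.6667) + (0.3333)·(0.3333) + (3.3333)·(3.3333) + (4.3333)·(4.3333) + (-3.6667)·(-3.6667)) / 5 = 57.3333/5 = 11.4667
  S[A,B] = ((-0.6667)·(1.3333) + (-3.6667)·(2.3333) + (0.3333)·(2.3333) + (3.3333)·(-3.6667) + (4.3333)·(2.3333) + (-3.6667)·(-4.6667)) / 5 = 6.3333/5 = 1.2667
  S[B,B] = ((1.3333)·(1.3333) + (2.3333)·(2.3333) + (2.3333)·(2.3333) + (-3.6667)·(-3.6667) + (2.3333)·(2.3333) + (-4.6667)·(-4.6667)) / 5 = 53.3333/5 = 10.6667
  S = [[11.4667, 1.2667],
 [1.2667, 10.6667]].

Step 3 — invert S. det(S) = 11.4667·10.6667 - (1.2667)² = 120.7067.
  S^{-1} = (1/det) · [[d, -b], [-b, a]] = [[0.0884, -0.0105],
 [-0.0105, 0.095]].

Step 4 — quadratic form (x̄ - mu_0)^T · S^{-1} · (x̄ - mu_0):
  S^{-1} · (x̄ - mu_0) = (-0.2552, 0.4678),
  (x̄ - mu_0)^T · [...] = (-2.3333)·(-0.2552) + (4.6667)·(0.4678) = 2.7785.

Step 5 — scale by n: T² = 6 · 2.7785 = 16.6707.

T² ≈ 16.6707


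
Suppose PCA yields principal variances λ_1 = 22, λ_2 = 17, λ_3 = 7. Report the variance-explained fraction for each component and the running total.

Step 1 — total variance = trace(Sigma) = Σ λ_i = 22 + 17 + 7 = 46.

Step 2 — fraction explained by component i = λ_i / Σ λ:
  PC1: 22/46 = 0.4783
  PC2: 17/46 = 0.3696
  PC3: 7/46 = 0.1522

Step 3 — cumulative fraction after k components = (λ_1 + ... + λ_k) / Σ λ:
  k = 1: 22/46 = 0.4783
  k = 2: (22 + 17)/46 = 39/46 = 0.8478
  k = 3: (22 + 17 + 7)/46 = 46/46 = 1

Summary (fraction, with percent):

explained: PC1 0.4783 (47.83%), PC2 0.3696 (36.96%), PC3 0.1522 (15.22%);  cumulative: 0.4783, 0.8478, 1


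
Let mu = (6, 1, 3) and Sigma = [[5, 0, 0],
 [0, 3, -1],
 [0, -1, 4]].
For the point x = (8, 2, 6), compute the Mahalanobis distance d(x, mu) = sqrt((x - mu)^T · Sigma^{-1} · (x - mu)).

Step 1 — centre the observation: (x - mu) = (2, 1, 3).

Step 2 — invert Sigma (cofactor / det for 3×3, or solve directly):
  Sigma^{-1} = [[0.2, 0, 0],
 [0, 0.3636, 0.0909],
 [0, 0.0909, 0.2727]].

Step 3 — form the quadratic (x - mu)^T · Sigma^{-1} · (x - mu):
  Sigma^{-1} · (x - mu) = (0.4, 0.6364, 0.9091).
  (x - mu)^T · [Sigma^{-1} · (x - mu)] = (2)·(0.4) + (1)·(0.6364) + (3)·(0.9091) = 4.1636.

Step 4 — take square root: d = √(4.1636) ≈ 2.0405.

d(x, mu) = √(4.1636) ≈ 2.0405


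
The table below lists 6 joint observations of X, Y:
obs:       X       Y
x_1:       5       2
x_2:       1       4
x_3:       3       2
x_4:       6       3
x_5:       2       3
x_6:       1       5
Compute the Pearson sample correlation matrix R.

Step 1 — column means:
  mean(X) = (5 + 1 + 3 + 6 + 2 + 1) / 6 = 18/6 = 3
  mean(Y) = (2 + 4 + 2 + 3 + 3 + 5) / 6 = 19/6 = 3.1667

Step 2 — sample variances and covariances s[i,j] = (1/(n-1)) · Σ_k (x_{k,i} - mean_i) · (x_{k,j} - mean_j), with n-1 = 5:
  s[X,X] = ((2)·(2) + (-2)·(-2) + (0)·(0) + (3)·(3) + (-1)·(-1) + (-2)·(-2)) / 5 = 22/5 = 4.4
  s[X,Y] = ((2)·(-1.1667) + (-2)·(0.8333) + (0)·(-1.1667) + (3)·(-0.1667) + (-1)·(-0.1667) + (-2)·(1.8333)) / 5 = -8/5 = -1.6
  s[Y,Y] = ((-1.1667)·(-1.1667) + (0.8333)·(0.8333) + (-1.1667)·(-1.1667) + (-0.1667)·(-0.1667) + (-0.1667)·(-0.1667) + (1.8333)·(1.8333)) / 5 = 6.8333/5 = 1.3667
  Sample standard deviations s_i = √(s[i,i]):
  s(X) = √(4.4) = 2.0976
  s(Y) = √(1.3667) = 1.169

Step 3 — r_{ij} = s_{ij} / (s_i · s_j):
  r[X,X] = 1 (diagonal).
  r[X,Y] = -1.6 / (2.0976 · 1.169) = -1.6 / 2.4522 = -0.6525
  r[Y,Y] = 1 (diagonal).

R is symmetric with unit diagonal. Assembling:

R = [[1, -0.6525],
 [-0.6525, 1]]


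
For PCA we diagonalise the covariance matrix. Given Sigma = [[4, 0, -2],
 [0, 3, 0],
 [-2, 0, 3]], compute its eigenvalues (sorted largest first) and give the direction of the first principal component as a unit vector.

Step 1 — characteristic polynomial p(λ) = det(λI - Sigma) = λ³ - tr·λ² + c_1·λ - det, where tr = trace, c_1 = sum of the principal 2×2 minors, det = det(Sigma):
  tr = 4 + 3 + 3 = 10,
  c_1 = (4·3 - (0)²) + (4·3 - (-2)²) + (3·3 - (0)²) = 12 + 8 + 9 = 29,
  det = 4·(3·3 - (0)²) - (0)·((0)·3 - (0)·(-2)) + (-2)·((0)·(0) - 3·(-2)) = 4·(9) - (0)·(0) + (-2)·(6) = 24.
  So p(λ) = λ³ - 10λ² + 29λ - 24.
Step 2 — look for an integer root (rational root theorem: any rational root is an integer divisor of 24). Testing λ = 3:
  p(3) = 27 - 90 + 87 - 24 = 0  ✓
  Dividing out (λ - 3): p(λ) = (λ - 3)(λ² - 7λ + 8).
Step 3 — remaining eigenvalues from the quadratic λ² - 7λ + 8 = 0:
  Δ = 7² - 4·8 = 49 - 32 = 17,  λ = (7 ± √17)/2 = (7 ± 4.1231)/2 ≈ 5.5616 or 1.4384.
  Sorted: λ_1 = 5.5616,  λ_2 = 3,  λ_3 = 1.4384  (check: sum = 10 = tr ✓).

Step 4 — unit eigenvector for λ_1 ≈ 5.5616: v spans the null space of (Sigma - λ_1 I), whose rows are
  r_1 = (-1.5616, 0, -2),  r_2 = (0, -2.5616, 0),  r_3 = (-2, 0, -2.5616).
  v is orthogonal to every row, so take v ∝ r_1 × r_2 = ((0)·(0) - (-2)·(-2.5616), (-2)·(0) - (-1.5616)·(0), (-1.5616)·(-2.5616) - (0)·(0)) ≈ (-5.1231, 0, 4).
  Rescale (multiply by -1 so the first nonzero entry is positive): u = (5.1231, 0, -4).
  ||u|| = √((5.1231)² + (0)² + (-4)²) = √(42.2462) ≈ 6.4997,  v_1 = u/||u|| ≈ (0.7882, 0, -0.6154) (||v_1|| = 1).

λ_1 = 5.5616,  λ_2 = 3,  λ_3 = 1.4384;  v_1 ≈ (0.7882, 0, -0.6154)


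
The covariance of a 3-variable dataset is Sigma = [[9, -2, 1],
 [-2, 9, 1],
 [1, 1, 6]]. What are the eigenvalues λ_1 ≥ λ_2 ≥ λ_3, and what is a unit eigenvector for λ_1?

Step 1 — characteristic polynomial p(λ) = det(λI - Sigma) = λ³ - tr·λ² + c_1·λ - det, where tr = trace, c_1 = sum of the principal 2×2 minors, det = det(Sigma):
  tr = 9 + 9 + 6 = 24,
  c_1 = (9·9 - (-2)²) + (9·6 - (1)²) + (9·6 - (1)²) = 77 + 53 + 53 = 183,
  det = 9·(9·6 - (1)²) - (-2)·((-2)·6 - (1)·(1)) + (1)·((-2)·(1) - 9·(1)) = 9·(53) - (-2)·(-13) + (1)·(-11) = 440.
  So p(λ) = λ³ - 24λ² + 183λ - 440.
Step 2 — look for an integer root (rational root theorem: any rational root is an integer divisor of 440). Testing λ = 5:
  p(5) = 125 - 600 + 915 - 440 = 0  ✓
  Dividing out (λ - 5): p(λ) = (λ - 5)(λ² - 19λ + 88).
Step 3 — remaining eigenvalues from the quadratic λ² - 19λ + 88 = 0:
  Δ = 19² - 4·88 = 361 - 352 = 9,  λ = (19 ± √9)/2 = (19 ± 3)/2 = 11 or 8.
  Sorted: λ_1 = 11,  λ_2 = 8,  λ_3 = 5  (check: sum = 24 = tr ✓).

Step 4 — unit eigenvector for λ_1 = 11: v spans the null space of (Sigma - λ_1 I), whose rows are
  r_1 = (-2, -2, 1),  r_2 = (-2, -2, 1),  r_3 = (1, 1, -5).
  v is orthogonal to every row, so take v ∝ r_1 × r_3 = ((-2)·(-5) - (1)·(1), (1)·(1) - (-2)·(-5), (-2)·(1) - (-2)·(1)) = (9, -9, 0).
  Rescale (divide by 9): u = (1, -1, 0).
  ||u|| = √((1)² + (-1)² + (0)²) = √(2) ≈ 1.4142,  v_1 = u/||u|| ≈ (0.7071, -0.7071, 0) (||v_1|| = 1).

λ_1 = 11,  λ_2 = 8,  λ_3 = 5;  v_1 ≈ (0.7071, -0.7071, 0)


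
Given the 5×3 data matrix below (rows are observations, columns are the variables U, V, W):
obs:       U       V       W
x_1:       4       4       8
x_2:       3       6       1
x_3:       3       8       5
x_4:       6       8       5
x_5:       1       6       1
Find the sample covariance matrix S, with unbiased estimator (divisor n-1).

Step 1 — column means:
  mean(U) = (4 + 3 + 3 + 6 + 1) / 5 = 17/5 = 3.4
  mean(V) = (4 + 6 + 8 + 8 + 6) / 5 = 32/5 = 6.4
  mean(W) = (8 + 1 + 5 + 5 + 1) / 5 = 20/5 = 4

Step 2 — sample covariance S[i,j] = (1/(n-1)) · Σ_k (x_{k,i} - mean_i) · (x_{k,j} - mean_j), with n-1 = 4.
  S[U,U] = ((0.6)·(0.6) + (-0.4)·(-0.4) + (-0.4)·(-0.4) + (2.6)·(2.6) + (-2.4)·(-2.4)) / 4 = 13.2/4 = 3.3
  S[U,V] = ((0.6)·(-2.4) + (-0.4)·(-0.4) + (-0.4)·(1.6) + (2.6)·(1.6) + (-2.4)·(-0.4)) / 4 = 3.2/4 = 0.8
  S[U,W] = ((0.6)·(4) + (-0.4)·(-3) + (-0.4)·(1) + (2.6)·(1) + (-2.4)·(-3)) / 4 = 13/4 = 3.25
  S[V,V] = ((-2.4)·(-2.4) + (-0.4)·(-0.4) + (1.6)·(1.6) + (1.6)·(1.6) + (-0.4)·(-0.4)) / 4 = 11.2/4 = 2.8
  S[V,W] = ((-2.4)·(4) + (-0.4)·(-3) + (1.6)·(1) + (1.6)·(1) + (-0.4)·(-3)) / 4 = -4/4 = -1
  S[W,W] = ((4)·(4) + (-3)·(-3) + (1)·(1) + (1)·(1) + (-3)·(-3)) / 4 = 36/4 = 9

S is symmetric (S[j,i] = S[i,j]). Assembling:

S = [[3.3, 0.8, 3.25],
 [0.8, 2.8, -1],
 [3.25, -1, 9]]


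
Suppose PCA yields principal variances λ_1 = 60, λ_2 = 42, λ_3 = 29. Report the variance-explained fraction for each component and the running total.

Step 1 — total variance = trace(Sigma) = Σ λ_i = 60 + 42 + 29 = 131.

Step 2 — fraction explained by component i = λ_i / Σ λ:
  PC1: 60/131 = 0.458
  PC2: 42/131 = 0.3206
  PC3: 29/131 = 0.2214

Step 3 — cumulative fraction after k components = (λ_1 + ... + λ_k) / Σ λ:
  k = 1: 60/131 = 0.458
  k = 2: (60 + 42)/131 = 102/131 = 0.7786
  k = 3: (60 + 42 + 29)/131 = 131/131 = 1

Summary (fraction, with percent):

explained: PC1 0.458 (45.8%), PC2 0.3206 (32.06%), PC3 0.2214 (22.14%);  cumulative: 0.458, 0.7786, 1


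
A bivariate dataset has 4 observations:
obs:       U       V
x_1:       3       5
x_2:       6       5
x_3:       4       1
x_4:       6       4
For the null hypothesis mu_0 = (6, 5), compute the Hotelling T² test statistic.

Step 1 — sample mean vector:
  mean(U) = (3 + 6 + 4 + 6) / 4 = 19/4 = 4.75
  mean(V) = (5 + 5 + 1 + 4) / 4 = 15/4 = 3.75
  x̄ = (4.75, 3.75),  deviation x̄ - mu_0 = (4.75, 3.75) - (6, 5) = (-1.25, -1.25).

Step 2 — sample covariance matrix, S[i,j] = (1/(n-1)) · Σ_k (x_{k,i} - mean_i) · (x_{k,j} - mean_j), divisor n-1 = 3:
  S[U,U] = ((-1.75)·(-1.75) + (1.25)·(1.25) + (-0.75)·(-0.75) + (1.25)·(1.25)) / 3 = 6.75/3 = 2.25
  S[U,V] = ((-1.75)·(1.25) + (1.25)·(1.25) + (-0.75)·(-2.75) + (1.25)·(0.25)) / 3 = 1.75/3 = 0.5833
  S[V,V] = ((1.25)·(1.25) + (1.25)·(1.25) + (-2.75)·(-2.75) + (0.25)·(0.25)) / 3 = 10.75/3 = 3.5833
  S = [[2.25, 0.5833],
 [0.5833, 3.5833]].

Step 3 — invert S. det(S) = 2.25·3.5833 - (0.5833)² = 7.7222.
  S^{-1} = (1/det) · [[d, -b], [-b, a]] = [[0.464, -0.0755],
 [-0.0755, 0.2914]].

Step 4 — quadratic form (x̄ - mu_0)^T · S^{-1} · (x̄ - mu_0):
  S^{-1} · (x̄ - mu_0) = (-0.4856, -0.2698),
  (x̄ - mu_0)^T · [...] = (-1.25)·(-0.4856) + (-1.25)·(-0.2698) = 0.9442.

Step 5 — scale by n: T² = 4 · 0.9442 = 3.777.

T² ≈ 3.777


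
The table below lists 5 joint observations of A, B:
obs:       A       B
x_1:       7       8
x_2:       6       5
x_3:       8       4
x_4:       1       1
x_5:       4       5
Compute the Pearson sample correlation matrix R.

Step 1 — column means:
  mean(A) = (7 + 6 + 8 + 1 + 4) / 5 = 26/5 = 5.2
  mean(B) = (8 + 5 + 4 + 1 + 5) / 5 = 23/5 = 4.6

Step 2 — sample variances and covariances s[i,j] = (1/(n-1)) · Σ_k (x_{k,i} - mean_i) · (x_{k,j} - mean_j), with n-1 = 4:
  s[A,A] = ((1.8)·(1.8) + (0.8)·(0.8) + (2.8)·(2.8) + (-4.2)·(-4.2) + (-1.2)·(-1.2)) / 4 = 30.8/4 = 7.7
  s[A,B] = ((1.8)·(3.4) + (0.8)·(0.4) + (2.8)·(-0.6) + (-4.2)·(-3.6) + (-1.2)·(0.4)) / 4 = 19.4/4 = 4.85
  s[B,B] = ((3.4)·(3.4) + (0.4)·(0.4) + (-0.6)·(-0.6) + (-3.6)·(-3.6) + (0.4)·(0.4)) / 4 = 25.2/4 = 6.3
  Sample standard deviations s_i = √(s[i,i]):
  s(A) = √(7.7) = 2.7749
  s(B) = √(6.3) = 2.51

Step 3 — r_{ij} = s_{ij} / (s_i · s_j):
  r[A,A] = 1 (diagonal).
  r[A,B] = 4.85 / (2.7749 · 2.51) = 4.85 / 6.9649 = 0.6963
  r[B,B] = 1 (diagonal).

R is symmetric with unit diagonal. Assembling:

R = [[1, 0.6963],
 [0.6963, 1]]


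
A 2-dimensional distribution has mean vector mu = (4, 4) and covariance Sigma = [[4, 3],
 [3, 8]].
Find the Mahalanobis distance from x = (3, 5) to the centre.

Step 1 — centre the observation: (x - mu) = (-1, 1).

Step 2 — invert Sigma. det(Sigma) = 4·8 - (3)² = 23.
  Sigma^{-1} = (1/det) · [[d, -b], [-b, a]] = [[0.3478, -0.1304],
 [-0.1304, 0.1739]].

Step 3 — form the quadratic (x - mu)^T · Sigma^{-1} · (x - mu):
  Sigma^{-1} · (x - mu) = (-0.4783, 0.3043).
  (x - mu)^T · [Sigma^{-1} · (x - mu)] = (-1)·(-0.4783) + (1)·(0.3043) = 0.7826.

Step 4 — take square root: d = √(0.7826) ≈ 0.8847.

d(x, mu) = √(0.7826) ≈ 0.8847


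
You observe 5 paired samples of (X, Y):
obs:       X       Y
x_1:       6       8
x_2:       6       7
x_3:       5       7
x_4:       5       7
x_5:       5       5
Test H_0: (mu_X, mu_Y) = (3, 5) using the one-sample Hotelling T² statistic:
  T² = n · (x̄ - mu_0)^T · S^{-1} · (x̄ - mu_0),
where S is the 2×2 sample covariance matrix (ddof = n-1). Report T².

Step 1 — sample mean vector:
  mean(X) = (6 + 6 + 5 + 5 + 5) / 5 = 27/5 = 5.4
  mean(Y) = (8 + 7 + 7 + 7 + 5) / 5 = 34/5 = 6.8
  x̄ = (5.4, 6.8),  deviation x̄ - mu_0 = (5.4, 6.8) - (3, 5) = (2.4, 1.8).

Step 2 — sample covariance matrix, S[i,j] = (1/(n-1)) · Σ_k (x_{k,i} - mean_i) · (x_{k,j} - mean_j), divisor n-1 = 4:
  S[X,X] = ((0.6)·(0.6) + (0.6)·(0.6) + (-0.4)·(-0.4) + (-0.4)·(-0.4) + (-0.4)·(-0.4)) / 4 = 1.2/4 = 0.3
  S[X,Y] = ((0.6)·(1.2) + (0.6)·(0.2) + (-0.4)·(0.2) + (-0.4)·(0.2) + (-0.4)·(-1.8)) / 4 = 1.4/4 = 0.35
  S[Y,Y] = ((1.2)·(1.2) + (0.2)·(0.2) + (0.2)·(0.2) + (0.2)·(0.2) + (-1.8)·(-1.8)) / 4 = 4.8/4 = 1.2
  S = [[0.3, 0.35],
 [0.35, 1.2]].

Step 3 — invert S. det(S) = 0.3·1.2 - (0.35)² = 0.2375.
  S^{-1} = (1/det) · [[d, -b], [-b, a]] = [[5.0526, -1.4737],
 [-1.4737, 1.2632]].

Step 4 — quadratic form (x̄ - mu_0)^T · S^{-1} · (x̄ - mu_0):
  S^{-1} · (x̄ - mu_0) = (9.4737, -1.2632),
  (x̄ - mu_0)^T · [...] = (2.4)·(9.4737) + (1.8)·(-1.2632) = 20.4632.

Step 5 — scale by n: T² = 5 · 20.4632 = 102.3158.

T² ≈ 102.3158


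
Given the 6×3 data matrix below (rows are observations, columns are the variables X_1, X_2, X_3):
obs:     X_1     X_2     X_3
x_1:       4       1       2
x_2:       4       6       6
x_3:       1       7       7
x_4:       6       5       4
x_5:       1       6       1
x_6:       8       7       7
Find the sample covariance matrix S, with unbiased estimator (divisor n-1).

Step 1 — column means:
  mean(X_1) = (4 + 4 + 1 + 6 + 1 + 8) / 6 = 24/6 = 4
  mean(X_2) = (1 + 6 + 7 + 5 + 6 + 7) / 6 = 32/6 = 5.3333
  mean(X_3) = (2 + 6 + 7 + 4 + 1 + 7) / 6 = 27/6 = 4.5

Step 2 — sample covariance S[i,j] = (1/(n-1)) · Σ_k (x_{k,i} - mean_i) · (x_{k,j} - mean_j), with n-1 = 5.
  S[X_1,X_1] = ((0)·(0) + (0)·(0) + (-3)·(-3) + (2)·(2) + (-3)·(-3) + (4)·(4)) / 5 = 38/5 = 7.6
  S[X_1,X_2] = ((0)·(-4.3333) + (0)·(0.6667) + (-3)·(1.6667) + (2)·(-0.3333) + (-3)·(0.6667) + (4)·(1.6667)) / 5 = -1/5 = -0.2
  S[X_1,X_3] = ((0)·(-2.5) + (0)·(1.5) + (-3)·(2.5) + (2)·(-0.5) + (-3)·(-3.5) + (4)·(2.5)) / 5 = 12/5 = 2.4
  S[X_2,X_2] = ((-4.3333)·(-4.3333) + (0.6667)·(0.6667) + (1.6667)·(1.6667) + (-0.3333)·(-0.3333) + (0.6667)·(0.6667) + (1.6667)·(1.6667)) / 5 = 25.3333/5 = 5.0667
  S[X_2,X_3] = ((-4.3333)·(-2.5) + (0.6667)·(1.5) + (1.6667)·(2.5) + (-0.3333)·(-0.5) + (0.6667)·(-3.5) + (1.6667)·(2.5)) / 5 = 18/5 = 3.6
  S[X_3,X_3] = ((-2.5)·(-2.5) + (1.5)·(1.5) + (2.5)·(2.5) + (-0.5)·(-0.5) + (-3.5)·(-3.5) + (2.5)·(2.5)) / 5 = 33.5/5 = 6.7

S is symmetric (S[j,i] = S[i,j]). Assembling:

S = [[7.6, -0.2, 2.4],
 [-0.2, 5.0667, 3.6],
 [2.4, 3.6, 6.7]]


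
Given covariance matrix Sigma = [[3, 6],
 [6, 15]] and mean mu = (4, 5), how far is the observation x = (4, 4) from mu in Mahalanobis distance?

Step 1 — centre the observation: (x - mu) = (0, -1).

Step 2 — invert Sigma. det(Sigma) = 3·15 - (6)² = 9.
  Sigma^{-1} = (1/det) · [[d, -b], [-b, a]] = [[1.6667, -0.6667],
 [-0.6667, 0.3333]].

Step 3 — form the quadratic (x - mu)^T · Sigma^{-1} · (x - mu):
  Sigma^{-1} · (x - mu) = (0.6667, -0.3333).
  (x - mu)^T · [Sigma^{-1} · (x - mu)] = (0)·(0.6667) + (-1)·(-0.3333) = 0.3333.

Step 4 — take square root: d = √(0.3333) ≈ 0.5774.

d(x, mu) = √(0.3333) ≈ 0.5774


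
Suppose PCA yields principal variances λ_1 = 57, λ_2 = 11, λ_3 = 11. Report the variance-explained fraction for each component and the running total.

Step 1 — total variance = trace(Sigma) = Σ λ_i = 57 + 11 + 11 = 79.

Step 2 — fraction explained by component i = λ_i / Σ λ:
  PC1: 57/79 = 0.7215
  PC2: 11/79 = 0.1392
  PC3: 11/79 = 0.1392

Step 3 — cumulative fraction after k components = (λ_1 + ... + λ_k) / Σ λ:
  k = 1: 57/79 = 0.7215
  k = 2: (57 + 11)/79 = 68/79 = 0.8608
  k = 3: (57 + 11 + 11)/79 = 79/79 = 1

Summary (fraction, with percent):

explained: PC1 0.7215 (72.15%), PC2 0.1392 (13.92%), PC3 0.1392 (13.92%);  cumulative: 0.7215, 0.8608, 1


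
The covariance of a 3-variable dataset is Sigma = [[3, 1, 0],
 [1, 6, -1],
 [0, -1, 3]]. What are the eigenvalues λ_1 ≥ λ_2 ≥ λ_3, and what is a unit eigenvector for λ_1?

Step 1 — characteristic polynomial p(λ) = det(λI - Sigma) = λ³ - tr·λ² + c_1·λ - det, where tr = trace, c_1 = sum of the principal 2×2 minors, det = det(Sigma):
  tr = 3 + 6 + 3 = 12,
  c_1 = (3·6 - (1)²) + (3·3 - (0)²) + (6·3 - (-1)²) = 17 + 9 + 17 = 43,
  det = 3·(6·3 - (-1)²) - (1)·((1)·3 - (-1)·(0)) + (0)·((1)·(-1) - 6·(0)) = 3·(17) - (1)·(3) + (0)·(-1) = 48.
  So p(λ) = λ³ - 12λ² + 43λ - 48.
Step 2 — look for an integer root (rational root theorem: any rational root is an integer divisor of 48). Testing λ = 3:
  p(3) = 27 - 108 + 129 - 48 = 0  ✓
  Dividing out (λ - 3): p(λ) = (λ - 3)(λ² - 9λ + 16).
Step 3 — remaining eigenvalues from the quadratic λ² - 9λ + 16 = 0:
  Δ = 9² - 4·16 = 81 - 64 = 17,  λ = (9 ± √17)/2 = (9 ± 4.1231)/2 ≈ 6.5616 or 2.4384.
  Sorted: λ_1 = 6.5616,  λ_2 = 3,  λ_3 = 2.4384  (check: sum = 12 = tr ✓).

Step 4 — unit eigenvector for λ_1 ≈ 6.5616: v spans the null space of (Sigma - λ_1 I), whose rows are
  r_1 = (-3.5616, 1, 0),  r_2 = (1, -0.5616, -1),  r_3 = (0, -1, -3.5616).
  v is orthogonal to every row, so take v ∝ r_1 × r_2 = ((1)·(-1) - (0)·(-0.5616), (0)·(1) - (-3.5616)·(-1), (-3.5616)·(-0.5616) - (1)·(1)) ≈ (-1, -3.5616, 1).
  Rescale (multiply by -1 so the first nonzero entry is positive): u = (1, 3.5616, -1).
  ||u|| = √((1)² + (3.5616)² + (-1)²) = √(14.6847) ≈ 3.8321,  v_1 = u/||u|| ≈ (0.261, 0.9294, -0.261) (||v_1|| = 1).

λ_1 = 6.5616,  λ_2 = 3,  λ_3 = 2.4384;  v_1 ≈ (0.261, 0.9294, -0.261)


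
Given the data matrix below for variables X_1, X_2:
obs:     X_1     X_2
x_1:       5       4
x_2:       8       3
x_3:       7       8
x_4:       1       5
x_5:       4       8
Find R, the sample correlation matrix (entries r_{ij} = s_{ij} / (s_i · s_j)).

Step 1 — column means:
  mean(X_1) = (5 + 8 + 7 + 1 + 4) / 5 = 25/5 = 5
  mean(X_2) = (4 + 3 + 8 + 5 + 8) / 5 = 28/5 = 5.6

Step 2 — sample variances and covariances s[i,j] = (1/(n-1)) · Σ_k (x_{k,i} - mean_i) · (x_{k,j} - mean_j), with n-1 = 4:
  s[X_1,X_1] = ((0)·(0) + (3)·(3) + (2)·(2) + (-4)·(-4) + (-1)·(-1)) / 4 = 30/4 = 7.5
  s[X_1,X_2] = ((0)·(-1.6) + (3)·(-2.6) + (2)·(2.4) + (-4)·(-0.6) + (-1)·(2.4)) / 4 = -3/4 = -0.75
  s[X_2,X_2] = ((-1.6)·(-1.6) + (-2.6)·(-2.6) + (2.4)·(2.4) + (-0.6)·(-0.6) + (2.4)·(2.4)) / 4 = 21.2/4 = 5.3
  Sample standard deviations s_i = √(s[i,i]):
  s(X_1) = √(7.5) = 2.7386
  s(X_2) = √(5.3) = 2.3022

Step 3 — r_{ij} = s_{ij} / (s_i · s_j):
  r[X_1,X_1] = 1 (diagonal).
  r[X_1,X_2] = -0.75 / (2.7386 · 2.3022) = -0.75 / 6.3048 = -0.119
  r[X_2,X_2] = 1 (diagonal).

R is symmetric with unit diagonal. Assembling:

R = [[1, -0.119],
 [-0.119, 1]]


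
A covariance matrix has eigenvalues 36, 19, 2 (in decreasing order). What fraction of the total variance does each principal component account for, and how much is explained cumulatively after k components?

Step 1 — total variance = trace(Sigma) = Σ λ_i = 36 + 19 + 2 = 57.

Step 2 — fraction explained by component i = λ_i / Σ λ:
  PC1: 36/57 = 0.6316
  PC2: 19/57 = 0.3333
  PC3: 2/57 = 0.0351

Step 3 — cumulative fraction after k components = (λ_1 + ... + λ_k) / Σ λ:
  k = 1: 36/57 = 0.6316
  k = 2: (36 + 19)/57 = 55/57 = 0.9649
  k = 3: (36 + 19 + 2)/57 = 57/57 = 1

Summary (fraction, with percent):

explained: PC1 0.6316 (63.16%), PC2 0.3333 (33.33%), PC3 0.0351 (3.51%);  cumulative: 0.6316, 0.9649, 1


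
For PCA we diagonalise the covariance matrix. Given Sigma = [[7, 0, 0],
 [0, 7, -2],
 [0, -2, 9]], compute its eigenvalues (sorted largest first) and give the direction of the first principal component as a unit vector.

Step 1 — characteristic polynomial p(λ) = det(λI - Sigma) = λ³ - tr·λ² + c_1·λ - det, where tr = trace, c_1 = sum of the principal 2×2 minors, det = det(Sigma):
  tr = 7 + 7 + 9 = 23,
  c_1 = (7·7 - (0)²) + (7·9 - (0)²) + (7·9 - (-2)²) = 49 + 63 + 59 = 171,
  det = 7·(7·9 - (-2)²) - (0)·((0)·9 - (-2)·(0)) + (0)·((0)·(-2) - 7·(0)) = 7·(59) - (0)·(0) + (0)·(0) = 413.
  So p(λ) = λ³ - 23λ² + 171λ - 413.
Step 2 — look for an integer root (rational root theorem: any rational root is an integer divisor of 413). Testing λ = 7:
  p(7) = 343 - 1127 + 1197 - 413 = 0  ✓
  Dividing out (λ - 7): p(λ) = (λ - 7)(λ² - 16λ + 59).
Step 3 — remaining eigenvalues from the quadratic λ² - 16λ + 59 = 0:
  Δ = 16² - 4·59 = 256 - 236 = 20,  λ = (16 ± √20)/2 = (16 ± 4.4721)/2 ≈ 10.2361 or 5.7639.
  Sorted: λ_1 = 10.2361,  λ_2 = 7,  λ_3 = 5.7639  (check: sum = 23 = tr ✓).

Step 4 — unit eigenvector for λ_1 ≈ 10.2361: v spans the null space of (Sigma - λ_1 I), whose rows are
  r_1 = (-3.2361, 0, 0),  r_2 = (0, -3.2361, -2),  r_3 = (0, -2, -1.2361).
  v is orthogonal to every row, so take v ∝ r_1 × r_2 = ((0)·(-2) - (0)·(-3.2361), (0)·(0) - (-3.2361)·(-2), (-3.2361)·(-3.2361) - (0)·(0)) ≈ (0, -6.4721, 10.4721).
  Rescale (multiply by -1 so the first nonzero entry is positive): u = (0, 6.4721, -10.4721).
  ||u|| = √((0)² + (6.4721)² + (-10.4721)²) = √(151.5542) ≈ 12.3107,  v_1 = u/||u|| ≈ (0, 0.5257, -0.8507) (||v_1|| = 1).

λ_1 = 10.2361,  λ_2 = 7,  λ_3 = 5.7639;  v_1 ≈ (0, 0.5257, -0.8507)


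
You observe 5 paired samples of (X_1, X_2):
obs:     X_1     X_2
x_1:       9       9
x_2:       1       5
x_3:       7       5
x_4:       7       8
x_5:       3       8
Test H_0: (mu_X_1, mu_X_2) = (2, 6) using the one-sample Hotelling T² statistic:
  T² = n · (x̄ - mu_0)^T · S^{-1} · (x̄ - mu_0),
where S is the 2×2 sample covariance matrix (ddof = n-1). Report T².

Step 1 — sample mean vector:
  mean(X_1) = (9 + 1 + 7 + 7 + 3) / 5 = 27/5 = 5.4
  mean(X_2) = (9 + 5 + 5 + 8 + 8) / 5 = 35/5 = 7
  x̄ = (5.4, 7),  deviation x̄ - mu_0 = (5.4, 7) - (2, 6) = (3.4, 1).

Step 2 — sample covariance matrix, S[i,j] = (1/(n-1)) · Σ_k (x_{k,i} - mean_i) · (x_{k,j} - mean_j), divisor n-1 = 4:
  S[X_1,X_1] = ((3.6)·(3.6) + (-4.4)·(-4.4) + (1.6)·(1.6) + (1.6)·(1.6) + (-2.4)·(-2.4)) / 4 = 43.2/4 = 10.8
  S[X_1,X_2] = ((3.6)·(2) + (-4.4)·(-2) + (1.6)·(-2) + (1.6)·(1) + (-2.4)·(1)) / 4 = 12/4 = 3
  S[X_2,X_2] = ((2)·(2) + (-2)·(-2) + (-2)·(-2) + (1)·(1) + (1)·(1)) / 4 = 14/4 = 3.5
  S = [[10.8, 3],
 [3, 3.5]].

Step 3 — invert S. det(S) = 10.8·3.5 - (3)² = 28.8.
  S^{-1} = (1/det) · [[d, -b], [-b, a]] = [[0.1215, -0.1042],
 [-0.1042, 0.375]].

Step 4 — quadratic form (x̄ - mu_0)^T · S^{-1} · (x̄ - mu_0):
  S^{-1} · (x̄ - mu_0) = (0.309, 0.0208),
  (x̄ - mu_0)^T · [...] = (3.4)·(0.309) + (1)·(0.0208) = 1.0715.

Step 5 — scale by n: T² = 5 · 1.0715 = 5.3576.

T² ≈ 5.3576


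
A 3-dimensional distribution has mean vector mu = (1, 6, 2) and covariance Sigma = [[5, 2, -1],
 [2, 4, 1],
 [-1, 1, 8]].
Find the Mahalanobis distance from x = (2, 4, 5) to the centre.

Step 1 — centre the observation: (x - mu) = (1, -2, 3).

Step 2 — invert Sigma (cofactor / det for 3×3, or solve directly):
  Sigma^{-1} = [[0.2696, -0.1478, 0.0522],
 [-0.1478, 0.3391, -0.0609],
 [0.0522, -0.0609, 0.1391]].

Step 3 — form the quadratic (x - mu)^T · Sigma^{-1} · (x - mu):
  Sigma^{-1} · (x - mu) = (0.7217, -1.0087, 0.5913).
  (x - mu)^T · [Sigma^{-1} · (x - mu)] = (1)·(0.7217) + (-2)·(-1.0087) + (3)·(0.5913) = 4.513.

Step 4 — take square root: d = √(4.513) ≈ 2.1244.

d(x, mu) = √(4.513) ≈ 2.1244


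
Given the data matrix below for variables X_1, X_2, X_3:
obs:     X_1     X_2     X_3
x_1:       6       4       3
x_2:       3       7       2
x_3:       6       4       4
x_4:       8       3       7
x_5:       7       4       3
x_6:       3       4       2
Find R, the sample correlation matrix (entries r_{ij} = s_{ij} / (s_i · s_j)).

Step 1 — column means:
  mean(X_1) = (6 + 3 + 6 + 8 + 7 + 3) / 6 = 33/6 = 5.5
  mean(X_2) = (4 + 7 + 4 + 3 + 4 + 4) / 6 = 26/6 = 4.3333
  mean(X_3) = (3 + 2 + 4 + 7 + 3 + 2) / 6 = 21/6 = 3.5

Step 2 — sample variances and covariances s[i,j] = (1/(n-1)) · Σ_k (x_{k,i} - mean_i) · (x_{k,j} - mean_j), with n-1 = 5:
  s[X_1,X_1] = ((0.5)·(0.5) + (-2.5)·(-2.5) + (0.5)·(0.5) + (2.5)·(2.5) + (1.5)·(1.5) + (-2.5)·(-2.5)) / 5 = 21.5/5 = 4.3
  s[X_1,X_2] = ((0.5)·(-0.3333) + (-2.5)·(2.6667) + (0.5)·(-0.3333) + (2.5)·(-1.3333) + (1.5)·(-0.3333) + (-2.5)·(-0.3333)) / 5 = -10/5 = -2
  s[X_1,X_3] = ((0.5)·(-0.5) + (-2.5)·(-1.5) + (0.5)·(0.5) + (2.5)·(3.5) + (1.5)·(-0.5) + (-2.5)·(-1.5)) / 5 = 15.5/5 = 3.1
  s[X_2,X_2] = ((-0.3333)·(-0.3333) + (2.6667)·(2.6667) + (-0.3333)·(-0.3333) + (-1.3333)·(-1.3333) + (-0.3333)·(-0.3333) + (-0.3333)·(-0.3333)) / 5 = 9.3333/5 = 1.8667
  s[X_2,X_3] = ((-0.3333)·(-0.5) + (2.6667)·(-1.5) + (-0.3333)·(0.5) + (-1.3333)·(3.5) + (-0.3333)·(-0.5) + (-0.3333)·(-1.5)) / 5 = -8/5 = -1.6
  s[X_3,X_3] = ((-0.5)·(-0.5) + (-1.5)·(-1.5) + (0.5)·(0.5) + (3.5)·(3.5) + (-0.5)·(-0.5) + (-1.5)·(-1.5)) / 5 = 17.5/5 = 3.5
  Sample standard deviations s_i = √(s[i,i]):
  s(X_1) = √(4.3) = 2.0736
  s(X_2) = √(1.8667) = 1.3663
  s(X_3) = √(3.5) = 1.8708

Step 3 — r_{ij} = s_{ij} / (s_i · s_j):
  r[X_1,X_1] = 1 (diagonal).
  r[X_1,X_2] = -2 / (2.0736 · 1.3663) = -2 / 2.8331 = -0.7059
  r[X_1,X_3] = 3.1 / (2.0736 · 1.8708) = 3.1 / 3.8794 = 0.7991
  r[X_2,X_2] = 1 (diagonal).
  r[X_2,X_3] = -1.6 / (1.3663 · 1.8708) = -1.6 / 2.556 = -0.626
  r[X_3,X_3] = 1 (diagonal).

R is symmetric with unit diagonal. Assembling:

R = [[1, -0.7059, 0.7991],
 [-0.7059, 1, -0.626],
 [0.7991, -0.626, 1]]


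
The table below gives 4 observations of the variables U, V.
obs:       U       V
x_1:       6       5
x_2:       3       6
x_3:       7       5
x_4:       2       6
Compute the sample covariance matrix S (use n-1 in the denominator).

Step 1 — column means:
  mean(U) = (6 + 3 + 7 + 2) / 4 = 18/4 = 4.5
  mean(V) = (5 + 6 + 5 + 6) / 4 = 22/4 = 5.5

Step 2 — sample covariance S[i,j] = (1/(n-1)) · Σ_k (x_{k,i} - mean_i) · (x_{k,j} - mean_j), with n-1 = 3.
  S[U,U] = ((1.5)·(1.5) + (-1.5)·(-1.5) + (2.5)·(2.5) + (-2.5)·(-2.5)) / 3 = 17/3 = 5.6667
  S[U,V] = ((1.5)·(-0.5) + (-1.5)·(0.5) + (2.5)·(-0.5) + (-2.5)·(0.5)) / 3 = -4/3 = -1.3333
  S[V,V] = ((-0.5)·(-0.5) + (0.5)·(0.5) + (-0.5)·(-0.5) + (0.5)·(0.5)) / 3 = 1/3 = 0.3333

S is symmetric (S[j,i] = S[i,j]). Assembling:

S = [[5.6667, -1.3333],
 [-1.3333, 0.3333]]


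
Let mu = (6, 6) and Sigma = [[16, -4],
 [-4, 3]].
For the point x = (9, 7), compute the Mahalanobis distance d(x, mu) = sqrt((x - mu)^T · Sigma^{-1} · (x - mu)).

Step 1 — centre the observation: (x - mu) = (3, 1).

Step 2 — invert Sigma. det(Sigma) = 16·3 - (-4)² = 32.
  Sigma^{-1} = (1/det) · [[d, -b], [-b, a]] = [[0.0938, 0.125],
 [0.125, 0.5]].

Step 3 — form the quadratic (x - mu)^T · Sigma^{-1} · (x - mu):
  Sigma^{-1} · (x - mu) = (0.4062, 0.875).
  (x - mu)^T · [Sigma^{-1} · (x - mu)] = (3)·(0.4062) + (1)·(0.875) = 2.0938.

Step 4 — take square root: d = √(2.0938) ≈ 1.447.

d(x, mu) = √(2.0938) ≈ 1.447


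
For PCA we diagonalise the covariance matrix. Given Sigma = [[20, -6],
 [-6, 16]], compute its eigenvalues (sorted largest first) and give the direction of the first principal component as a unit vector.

Step 1 — characteristic polynomial of 2×2 Sigma:
  det(Sigma - λI) = λ² - trace · λ + det = 0.
  trace = 20 + 16 = 36, det = 20·16 - (-6)² = 284.
Step 2 — discriminant:
  Δ = trace² - 4·det = 1296 - 1136 = 160.
Step 3 — eigenvalues:
  λ = (trace ± √Δ)/2 = (36 ± 12.6491)/2,
  λ_1 = 24.3246,  λ_2 = 11.6754.

Step 4 — unit eigenvector for λ_1: solve (Sigma - λ_1 I)v = 0. First row:
  (20 - 24.3246)·v_x + (-6)·v_y = 0, i.e. (-4.3246)·v_x + (-6)·v_y = 0,
  so v ∝ (b, λ_1 - a) = (-6, 4.3246); multiply by -1 so the first entry is positive: u = (6, -4.3246).
  ||u|| = √((6)² + (-4.3246)²) = √(54.7018) ≈ 7.3961,
  v_1 = u/||u|| ≈ (0.8112, -0.5847) (||v_1|| = 1).

λ_1 = 24.3246,  λ_2 = 11.6754;  v_1 ≈ (0.8112, -0.5847)


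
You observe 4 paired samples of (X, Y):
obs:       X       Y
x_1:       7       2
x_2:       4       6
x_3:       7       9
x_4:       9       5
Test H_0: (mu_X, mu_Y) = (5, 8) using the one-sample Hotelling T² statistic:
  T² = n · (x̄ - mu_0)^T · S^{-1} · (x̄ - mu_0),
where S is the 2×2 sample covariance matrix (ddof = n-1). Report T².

Step 1 — sample mean vector:
  mean(X) = (7 + 4 + 7 + 9) / 4 = 27/4 = 6.75
  mean(Y) = (2 + 6 + 9 + 5) / 4 = 22/4 = 5.5
  x̄ = (6.75, 5.5),  deviation x̄ - mu_0 = (6.75, 5.5) - (5, 8) = (1.75, -2.5).

Step 2 — sample covariance matrix, S[i,j] = (1/(n-1)) · Σ_k (x_{k,i} - mean_i) · (x_{k,j} - mean_j), divisor n-1 = 3:
  S[X,X] = ((0.25)·(0.25) + (-2.75)·(-2.75) + (0.25)·(0.25) + (2.25)·(2.25)) / 3 = 12.75/3 = 4.25
  S[X,Y] = ((0.25)·(-3.5) + (-2.75)·(0.5) + (0.25)·(3.5) + (2.25)·(-0.5)) / 3 = -2.5/3 = -0.8333
  S[Y,Y] = ((-3.5)·(-3.5) + (0.5)·(0.5) + (3.5)·(3.5) + (-0.5)·(-0.5)) / 3 = 25/3 = 8.3333
  S = [[4.25, -0.8333],
 [-0.8333, 8.3333]].

Step 3 — invert S. det(S) = 4.25·8.3333 - (-0.8333)² = 34.7222.
  S^{-1} = (1/det) · [[d, -b], [-b, a]] = [[0.24, 0.024],
 [0.024, 0.1224]].

Step 4 — quadratic form (x̄ - mu_0)^T · S^{-1} · (x̄ - mu_0):
  S^{-1} · (x̄ - mu_0) = (0.36, -0.264),
  (x̄ - mu_0)^T · [...] = (1.75)·(0.36) + (-2.5)·(-0.264) = 1.29.

Step 5 — scale by n: T² = 4 · 1.29 = 5.16.

T² ≈ 5.16


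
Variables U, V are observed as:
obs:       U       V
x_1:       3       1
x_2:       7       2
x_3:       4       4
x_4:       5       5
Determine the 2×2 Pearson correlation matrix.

Step 1 — column means:
  mean(U) = (3 + 7 + 4 + 5) / 4 = 19/4 = 4.75
  mean(V) = (1 + 2 + 4 + 5) / 4 = 12/4 = 3

Step 2 — sample variances and covariances s[i,j] = (1/(n-1)) · Σ_k (x_{k,i} - mean_i) · (x_{k,j} - mean_j), with n-1 = 3:
  s[U,U] = ((-1.75)·(-1.75) + (2.25)·(2.25) + (-0.75)·(-0.75) + (0.25)·(0.25)) / 3 = 8.75/3 = 2.9167
  s[U,V] = ((-1.75)·(-2) + (2.25)·(-1) + (-0.75)·(1) + (0.25)·(2)) / 3 = 1/3 = 0.3333
  s[V,V] = ((-2)·(-2) + (-1)·(-1) + (1)·(1) + (2)·(2)) / 3 = 10/3 = 3.3333
  Sample standard deviations s_i = √(s[i,i]):
  s(U) = √(2.9167) = 1.7078
  s(V) = √(3.3333) = 1.8257

Step 3 — r_{ij} = s_{ij} / (s_i · s_j):
  r[U,U] = 1 (diagonal).
  r[U,V] = 0.3333 / (1.7078 · 1.8257) = 0.3333 / 3.118 = 0.1069
  r[V,V] = 1 (diagonal).

R is symmetric with unit diagonal. Assembling:

R = [[1, 0.1069],
 [0.1069, 1]]
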